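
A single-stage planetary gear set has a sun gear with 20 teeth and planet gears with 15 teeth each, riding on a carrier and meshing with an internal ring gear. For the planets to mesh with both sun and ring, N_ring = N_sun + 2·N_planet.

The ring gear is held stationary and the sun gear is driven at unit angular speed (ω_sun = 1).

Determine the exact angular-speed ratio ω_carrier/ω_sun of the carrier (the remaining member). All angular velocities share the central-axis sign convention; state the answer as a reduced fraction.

N_ring = 20 + 2·15 = 50
20(ω_s−ω_c) = −50(ω_r−ω_c),  ω_r=0, ω_s=1
20(1−ω_c) = −50(0−ω_c)  ⇒  70ω_c = 20  ⇒  ω_c = 2/7
ω_c/ω_s = 2/7

2/7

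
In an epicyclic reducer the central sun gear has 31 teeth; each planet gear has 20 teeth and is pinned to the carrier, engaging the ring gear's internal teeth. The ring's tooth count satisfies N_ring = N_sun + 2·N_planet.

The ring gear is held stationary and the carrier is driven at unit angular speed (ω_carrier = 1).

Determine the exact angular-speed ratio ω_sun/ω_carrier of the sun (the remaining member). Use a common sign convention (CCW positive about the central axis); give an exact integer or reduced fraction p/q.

102/31

N_ring = 31 + 2·20 = 71
31(ω_s−ω_c) = −71(ω_r−ω_c),  ω_r=0, ω_c=1
ω_s = 1 − (71/31)(0−1) = 102/31
ω_s/ω_c = 102/31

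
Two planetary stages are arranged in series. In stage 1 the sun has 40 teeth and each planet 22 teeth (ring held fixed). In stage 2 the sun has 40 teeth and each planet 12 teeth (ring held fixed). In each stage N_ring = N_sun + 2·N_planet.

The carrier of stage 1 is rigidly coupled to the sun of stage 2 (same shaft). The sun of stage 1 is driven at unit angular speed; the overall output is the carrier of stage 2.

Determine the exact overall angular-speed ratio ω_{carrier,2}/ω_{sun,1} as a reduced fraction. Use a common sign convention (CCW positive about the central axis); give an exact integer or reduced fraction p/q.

Stage 1: N_ring = 40 + 2·22 = 84
Stage 1: 40(ω_s−ω_c) = −84(ω_r−ω_c),  ω_r=0, ω_s=1
Stage 1: 40(1−ω_c) = −84(0−ω_c)  ⇒  124ω_c = 40  ⇒  ω_c = 10/31
  ⇒ ω_c¹/ω_s¹ = 10/31
Stage 2: N_ring = 40 + 2·12 = 64
Stage 2: 40(ω_s−ω_c) = −64(ω_r−ω_c),  ω_r=0, ω_s=1
Stage 2: 40(1−ω_c) = −64(0−ω_c)  ⇒  104ω_c = 40  ⇒  ω_c = 5/13
  ⇒ ω_c²/ω_s² = 5/13
Coupling ω_s² = ω_c¹ ⇒ overall = 10/31 × 5/13 = 50/403

50/403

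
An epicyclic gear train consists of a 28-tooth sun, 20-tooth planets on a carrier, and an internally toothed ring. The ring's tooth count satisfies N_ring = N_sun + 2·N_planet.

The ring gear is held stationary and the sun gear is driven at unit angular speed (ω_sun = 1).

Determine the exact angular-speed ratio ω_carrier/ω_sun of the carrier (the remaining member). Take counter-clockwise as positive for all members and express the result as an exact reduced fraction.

N_ring = 28 + 2·20 = 68
28(ω_s−ω_c) = −68(ω_r−ω_c),  ω_r=0, ω_s=1
28(1−ω_c) = −68(0−ω_c)  ⇒  96ω_c = 28  ⇒  ω_c = 7/24
ω_c/ω_s = 7/24

7/24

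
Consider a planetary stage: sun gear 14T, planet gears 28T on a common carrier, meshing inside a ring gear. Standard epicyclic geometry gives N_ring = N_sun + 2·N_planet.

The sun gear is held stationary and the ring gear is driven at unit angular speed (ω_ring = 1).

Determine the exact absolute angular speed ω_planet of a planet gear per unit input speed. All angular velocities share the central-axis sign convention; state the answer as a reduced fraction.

5/4

N_ring = 14 + 2·28 = 70
14(ω_s−ω_c) = −70(ω_r−ω_c),  ω_s=0, ω_r=1
14(0−ω_c) = −70(1−ω_c)  ⇒  84ω_c = 70  ⇒  ω_c = 5/6
sun–planet: 14·(0−5/6) = −28·(ω_p−ω_c)  ⇒  ω_p−ω_c = −(14/28)·(-5/6) = 5/12
ω_p = 5/6 + 5/12 = 5/4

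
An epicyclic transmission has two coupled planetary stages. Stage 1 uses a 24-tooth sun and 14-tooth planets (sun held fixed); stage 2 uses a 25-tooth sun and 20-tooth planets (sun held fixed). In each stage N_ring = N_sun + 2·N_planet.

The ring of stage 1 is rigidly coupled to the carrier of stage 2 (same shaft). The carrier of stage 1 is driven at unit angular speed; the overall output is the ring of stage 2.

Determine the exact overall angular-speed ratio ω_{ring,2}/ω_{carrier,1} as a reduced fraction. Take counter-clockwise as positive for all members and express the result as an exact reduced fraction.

342/169

Stage 1: N_ring = 24 + 2·14 = 52
Stage 1: 24(ω_s−ω_c) = −52(ω_r−ω_c),  ω_s=0, ω_c=1
Stage 1: ω_r = 1 − (24/52)(0−1) = 19/13
  ⇒ ω_r¹/ω_c¹ = 19/13
Stage 2: N_ring = 25 + 2·20 = 65
Stage 2: 25(ω_s−ω_c) = −65(ω_r−ω_c),  ω_s=0, ω_c=1
Stage 2: ω_r = 1 − (25/65)(0−1) = 18/13
  ⇒ ω_r²/ω_c² = 18/13
Coupling ω_c² = ω_r¹ ⇒ overall = 19/13 × 18/13 = 342/169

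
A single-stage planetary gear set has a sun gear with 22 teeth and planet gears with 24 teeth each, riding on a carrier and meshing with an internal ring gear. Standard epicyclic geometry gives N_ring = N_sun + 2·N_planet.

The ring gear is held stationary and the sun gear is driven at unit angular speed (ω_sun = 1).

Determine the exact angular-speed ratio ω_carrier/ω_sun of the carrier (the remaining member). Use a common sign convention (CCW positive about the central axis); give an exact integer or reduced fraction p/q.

N_ring = 22 + 2·24 = 70
22(ω_s−ω_c) = −70(ω_r−ω_c),  ω_r=0, ω_s=1
22(1−ω_c) = −70(0−ω_c)  ⇒  92ω_c = 22  ⇒  ω_c = 11/46
ω_c/ω_s = 11/46

11/46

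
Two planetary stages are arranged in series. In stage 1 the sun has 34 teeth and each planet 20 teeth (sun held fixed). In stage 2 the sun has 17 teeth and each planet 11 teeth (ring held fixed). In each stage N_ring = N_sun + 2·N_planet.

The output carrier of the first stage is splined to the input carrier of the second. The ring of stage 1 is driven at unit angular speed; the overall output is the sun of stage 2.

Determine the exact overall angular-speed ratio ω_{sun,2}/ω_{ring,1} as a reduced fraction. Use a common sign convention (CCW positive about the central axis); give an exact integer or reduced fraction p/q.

1036/459

Stage 1: N_ring = 34 + 2·20 = 74
Stage 1: 34(ω_s−ω_c) = −74(ω_r−ω_c),  ω_s=0, ω_r=1
Stage 1: 34(0−ω_c) = −74(1−ω_c)  ⇒  108ω_c = 74  ⇒  ω_c = 37/54
  ⇒ ω_c¹/ω_r¹ = 37/54
Stage 2: N_ring = 17 + 2·11 = 39
Stage 2: 17(ω_s−ω_c) = −39(ω_r−ω_c),  ω_r=0, ω_c=1
Stage 2: ω_s = 1 − (39/17)(0−1) = 56/17
  ⇒ ω_s²/ω_c² = 56/17
Coupling ω_c² = ω_c¹ ⇒ overall = 37/54 × 56/17 = 1036/459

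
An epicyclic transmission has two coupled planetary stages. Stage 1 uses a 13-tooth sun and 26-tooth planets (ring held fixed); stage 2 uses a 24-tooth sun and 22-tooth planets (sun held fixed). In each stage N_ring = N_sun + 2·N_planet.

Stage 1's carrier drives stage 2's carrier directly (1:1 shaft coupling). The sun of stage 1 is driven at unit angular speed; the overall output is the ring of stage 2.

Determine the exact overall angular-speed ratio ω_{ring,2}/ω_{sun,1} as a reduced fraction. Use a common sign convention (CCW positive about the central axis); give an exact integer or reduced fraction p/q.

23/102

Stage 1: N_ring = 13 + 2·26 = 65
Stage 1: 13(ω_s−ω_c) = −65(ω_r−ω_c),  ω_r=0, ω_s=1
Stage 1: 13(1−ω_c) = −65(0−ω_c)  ⇒  78ω_c = 13  ⇒  ω_c = 1/6
  ⇒ ω_c¹/ω_s¹ = 1/6
Stage 2: N_ring = 24 + 2·22 = 68
Stage 2: 24(ω_s−ω_c) = −68(ω_r−ω_c),  ω_s=0, ω_c=1
Stage 2: ω_r = 1 − (24/68)(0−1) = 23/17
  ⇒ ω_r²/ω_c² = 23/17
Coupling ω_c² = ω_c¹ ⇒ overall = 1/6 × 23/17 = 23/102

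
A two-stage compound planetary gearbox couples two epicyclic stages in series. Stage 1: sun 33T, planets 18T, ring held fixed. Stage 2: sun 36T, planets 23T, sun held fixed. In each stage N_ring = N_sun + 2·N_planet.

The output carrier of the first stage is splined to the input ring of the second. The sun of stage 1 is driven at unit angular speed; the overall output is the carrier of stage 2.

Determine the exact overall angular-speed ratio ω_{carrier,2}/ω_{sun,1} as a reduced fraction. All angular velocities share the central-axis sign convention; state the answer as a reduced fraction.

451/2006

Stage 1: N_ring = 33 + 2·18 = 69
Stage 1: 33(ω_s−ω_c) = −69(ω_r−ω_c),  ω_r=0, ω_s=1
Stage 1: 33(1−ω_c) = −69(0−ω_c)  ⇒  102ω_c = 33  ⇒  ω_c = 11/34
  ⇒ ω_c¹/ω_s¹ = 11/34
Stage 2: N_ring = 36 + 2·23 = 82
Stage 2: 36(ω_s−ω_c) = −82(ω_r−ω_c),  ω_s=0, ω_r=1
Stage 2: 36(0−ω_c) = −82(1−ω_c)  ⇒  118ω_c = 82  ⇒  ω_c = 41/59
  ⇒ ω_c²/ω_r² = 41/59
Coupling ω_r² = ω_c¹ ⇒ overall = 11/34 × 41/59 = 451/2006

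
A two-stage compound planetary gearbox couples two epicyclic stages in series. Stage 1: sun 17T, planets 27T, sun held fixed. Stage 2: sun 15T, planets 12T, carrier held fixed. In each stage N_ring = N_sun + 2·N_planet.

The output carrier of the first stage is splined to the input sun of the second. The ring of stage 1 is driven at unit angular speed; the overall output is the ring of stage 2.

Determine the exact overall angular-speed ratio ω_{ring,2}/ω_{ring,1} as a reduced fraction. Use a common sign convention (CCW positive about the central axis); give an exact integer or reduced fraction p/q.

-355/1144

Stage 1: N_ring = 17 + 2·27 = 71
Stage 1: 17(ω_s−ω_c) = −71(ω_r−ω_c),  ω_s=0, ω_r=1
Stage 1: 17(0−ω_c) = −71(1−ω_c)  ⇒  88ω_c = 71  ⇒  ω_c = 71/88
  ⇒ ω_c¹/ω_r¹ = 71/88
Stage 2: N_ring = 15 + 2·12 = 39
Stage 2: 15(ω_s−ω_c) = −39(ω_r−ω_c),  ω_c=0, ω_s=1
Stage 2: ω_r = 0 − (15/39)(1−0) = -5/13
  ⇒ ω_r²/ω_s² = -5/13
Coupling ω_s² = ω_c¹ ⇒ overall = 71/88 × -5/13 = -355/1144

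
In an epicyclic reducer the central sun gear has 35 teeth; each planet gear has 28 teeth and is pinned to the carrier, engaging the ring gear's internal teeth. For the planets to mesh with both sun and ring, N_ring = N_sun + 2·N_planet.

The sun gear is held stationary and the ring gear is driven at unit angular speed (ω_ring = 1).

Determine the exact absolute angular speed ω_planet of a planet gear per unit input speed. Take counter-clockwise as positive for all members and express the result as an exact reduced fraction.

13/8

N_ring = 35 + 2·28 = 91
35(ω_s−ω_c) = −91(ω_r−ω_c),  ω_s=0, ω_r=1
35(0−ω_c) = −91(1−ω_c)  ⇒  126ω_c = 91  ⇒  ω_c = 13/18
sun–planet: 35·(0−13/18) = −28·(ω_p−ω_c)  ⇒  ω_p−ω_c = −(35/28)·(-13/18) = 65/72
ω_p = 13/18 + 65/72 = 13/8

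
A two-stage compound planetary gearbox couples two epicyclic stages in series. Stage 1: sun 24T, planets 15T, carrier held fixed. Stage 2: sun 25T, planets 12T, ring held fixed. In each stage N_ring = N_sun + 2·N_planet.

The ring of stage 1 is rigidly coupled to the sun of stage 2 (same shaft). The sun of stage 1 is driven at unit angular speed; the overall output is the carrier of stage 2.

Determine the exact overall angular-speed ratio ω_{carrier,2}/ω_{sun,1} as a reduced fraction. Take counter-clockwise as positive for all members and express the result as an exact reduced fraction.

-50/333

Stage 1: N_ring = 24 + 2·15 = 54
Stage 1: 24(ω_s−ω_c) = −54(ω_r−ω_c),  ω_c=0, ω_s=1
Stage 1: ω_r = 0 − (24/54)(1−0) = -4/9
  ⇒ ω_r¹/ω_s¹ = -4/9
Stage 2: N_ring = 25 + 2·12 = 49
Stage 2: 25(ω_s−ω_c) = −49(ω_r−ω_c),  ω_r=0, ω_s=1
Stage 2: 25(1−ω_c) = −49(0−ω_c)  ⇒  74ω_c = 25  ⇒  ω_c = 25/74
  ⇒ ω_c²/ω_s² = 25/74
Coupling ω_s² = ω_r¹ ⇒ overall = -4/9 × 25/74 = -50/333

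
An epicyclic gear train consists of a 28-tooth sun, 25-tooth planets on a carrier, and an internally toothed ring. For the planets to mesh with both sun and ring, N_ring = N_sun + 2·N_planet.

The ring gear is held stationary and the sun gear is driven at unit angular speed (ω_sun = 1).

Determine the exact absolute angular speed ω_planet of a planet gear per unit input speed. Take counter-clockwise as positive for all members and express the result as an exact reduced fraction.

N_ring = 28 + 2·25 = 78
28(ω_s−ω_c) = −78(ω_r−ω_c),  ω_r=0, ω_s=1
28(1−ω_c) = −78(0−ω_c)  ⇒  106ω_c = 28  ⇒  ω_c = 14/53
sun–planet: 28·(1−14/53) = −25·(ω_p−ω_c)  ⇒  ω_p−ω_c = −(28/25)·(39/53) = -1092/1325
ω_p = 14/53 − 1092/1325 = -14/25

-14/25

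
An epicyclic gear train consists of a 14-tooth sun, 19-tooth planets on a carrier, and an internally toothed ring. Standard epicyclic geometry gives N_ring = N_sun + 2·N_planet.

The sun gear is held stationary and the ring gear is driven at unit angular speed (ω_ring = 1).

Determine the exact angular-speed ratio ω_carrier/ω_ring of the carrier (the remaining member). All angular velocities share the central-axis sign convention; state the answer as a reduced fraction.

N_ring = 14 + 2·19 = 52
14(ω_s−ω_c) = −52(ω_r−ω_c),  ω_s=0, ω_r=1
14(0−ω_c) = −52(1−ω_c)  ⇒  66ω_c = 52  ⇒  ω_c = 26/33
ω_c/ω_r = 26/33

26/33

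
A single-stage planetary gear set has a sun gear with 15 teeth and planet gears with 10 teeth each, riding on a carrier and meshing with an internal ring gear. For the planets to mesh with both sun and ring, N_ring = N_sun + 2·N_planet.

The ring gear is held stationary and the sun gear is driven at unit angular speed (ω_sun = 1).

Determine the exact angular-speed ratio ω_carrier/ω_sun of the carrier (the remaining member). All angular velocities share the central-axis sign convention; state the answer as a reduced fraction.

3/10

N_ring = 15 + 2·10 = 35
15(ω_s−ω_c) = −35(ω_r−ω_c),  ω_r=0, ω_s=1
15(1−ω_c) = −35(0−ω_c)  ⇒  50ω_c = 15  ⇒  ω_c = 3/10
ω_c/ω_s = 3/10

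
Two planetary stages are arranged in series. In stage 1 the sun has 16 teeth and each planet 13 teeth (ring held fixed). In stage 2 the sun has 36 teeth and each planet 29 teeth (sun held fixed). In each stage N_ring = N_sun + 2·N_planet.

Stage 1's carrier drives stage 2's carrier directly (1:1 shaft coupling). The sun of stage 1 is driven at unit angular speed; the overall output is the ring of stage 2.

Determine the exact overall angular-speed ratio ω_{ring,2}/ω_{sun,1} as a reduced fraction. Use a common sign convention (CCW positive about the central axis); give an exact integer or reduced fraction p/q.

Stage 1: N_ring = 16 + 2·13 = 42
Stage 1: 16(ω_s−ω_c) = −42(ω_r−ω_c),  ω_r=0, ω_s=1
Stage 1: 16(1−ω_c) = −42(0−ω_c)  ⇒  58ω_c = 16  ⇒  ω_c = 8/29
  ⇒ ω_c¹/ω_s¹ = 8/29
Stage 2: N_ring = 36 + 2·29 = 94
Stage 2: 36(ω_s−ω_c) = −94(ω_r−ω_c),  ω_s=0, ω_c=1
Stage 2: ω_r = 1 − (36/94)(0−1) = 65/47
  ⇒ ω_r²/ω_c² = 65/47
Coupling ω_c² = ω_c¹ ⇒ overall = 8/29 × 65/47 = 520/1363

520/1363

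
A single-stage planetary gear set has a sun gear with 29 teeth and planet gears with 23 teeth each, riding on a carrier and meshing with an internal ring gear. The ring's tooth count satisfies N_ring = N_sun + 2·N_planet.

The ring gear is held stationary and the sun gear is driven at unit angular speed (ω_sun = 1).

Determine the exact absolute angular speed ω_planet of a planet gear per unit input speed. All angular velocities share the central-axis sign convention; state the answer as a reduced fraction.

-29/46

N_ring = 29 + 2·23 = 75
29(ω_s−ω_c) = −75(ω_r−ω_c),  ω_r=0, ω_s=1
29(1−ω_c) = −75(0−ω_c)  ⇒  104ω_c = 29  ⇒  ω_c = 29/104
sun–planet: 29·(1−29/104) = −23·(ω_p−ω_c)  ⇒  ω_p−ω_c = −(29/23)·(75/104) = -2175/2392
ω_p = 29/104 − 2175/2392 = -29/46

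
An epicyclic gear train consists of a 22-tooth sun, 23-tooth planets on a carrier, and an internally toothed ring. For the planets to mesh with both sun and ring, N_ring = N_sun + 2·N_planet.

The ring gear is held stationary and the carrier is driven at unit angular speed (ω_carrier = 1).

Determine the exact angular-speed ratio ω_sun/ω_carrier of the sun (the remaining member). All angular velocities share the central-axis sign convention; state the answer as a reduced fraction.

N_ring = 22 + 2·23 = 68
22(ω_s−ω_c) = −68(ω_r−ω_c),  ω_r=0, ω_c=1
ω_s = 1 − (68/22)(0−1) = 45/11
ω_s/ω_c = 45/11

45/11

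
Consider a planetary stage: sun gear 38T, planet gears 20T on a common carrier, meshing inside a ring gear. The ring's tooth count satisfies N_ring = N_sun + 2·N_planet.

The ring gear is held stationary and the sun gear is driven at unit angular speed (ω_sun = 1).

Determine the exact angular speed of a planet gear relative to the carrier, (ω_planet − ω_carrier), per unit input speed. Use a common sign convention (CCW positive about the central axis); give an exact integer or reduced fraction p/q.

N_ring = 38 + 2·20 = 78
38(ω_s−ω_c) = −78(ω_r−ω_c),  ω_r=0, ω_s=1
38(1−ω_c) = −78(0−ω_c)  ⇒  116ω_c = 38  ⇒  ω_c = 19/58
sun–planet: 38·(1−19/58) = −20·(ω_p−ω_c)  ⇒  ω_p−ω_c = −(38/20)·(39/58) = -741/580

-741/580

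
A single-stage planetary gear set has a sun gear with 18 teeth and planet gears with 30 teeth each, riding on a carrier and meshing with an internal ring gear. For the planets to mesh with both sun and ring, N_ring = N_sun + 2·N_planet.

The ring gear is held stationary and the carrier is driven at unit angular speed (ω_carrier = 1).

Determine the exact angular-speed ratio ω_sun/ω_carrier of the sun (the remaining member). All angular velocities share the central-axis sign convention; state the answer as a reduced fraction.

16/3

N_ring = 18 + 2·30 = 78
18(ω_s−ω_c) = −78(ω_r−ω_c),  ω_r=0, ω_c=1
ω_s = 1 − (78/18)(0−1) = 16/3
ω_s/ω_c = 16/3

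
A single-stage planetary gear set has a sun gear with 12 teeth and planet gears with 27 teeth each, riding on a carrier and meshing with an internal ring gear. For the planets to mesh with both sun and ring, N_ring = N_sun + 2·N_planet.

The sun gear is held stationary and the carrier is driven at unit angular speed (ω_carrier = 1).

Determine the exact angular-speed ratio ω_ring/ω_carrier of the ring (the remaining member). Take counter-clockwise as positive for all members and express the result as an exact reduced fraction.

13/11

N_ring = 12 + 2·27 = 66
12(ω_s−ω_c) = −66(ω_r−ω_c),  ω_s=0, ω_c=1
ω_r = 1 − (12/66)(0−1) = 13/11
ω_r/ω_c = 13/11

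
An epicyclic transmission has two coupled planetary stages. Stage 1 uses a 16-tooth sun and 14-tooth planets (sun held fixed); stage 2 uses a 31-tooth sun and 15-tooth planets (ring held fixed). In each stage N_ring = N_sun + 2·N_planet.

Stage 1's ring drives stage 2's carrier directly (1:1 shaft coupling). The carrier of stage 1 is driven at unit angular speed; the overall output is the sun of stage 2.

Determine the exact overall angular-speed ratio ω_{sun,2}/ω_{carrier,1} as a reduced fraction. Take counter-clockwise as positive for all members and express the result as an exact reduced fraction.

1380/341

Stage 1: N_ring = 16 + 2·14 = 44
Stage 1: 16(ω_s−ω_c) = −44(ω_r−ω_c),  ω_s=0, ω_c=1
Stage 1: ω_r = 1 − (16/44)(0−1) = 15/11
  ⇒ ω_r¹/ω_c¹ = 15/11
Stage 2: N_ring = 31 + 2·15 = 61
Stage 2: 31(ω_s−ω_c) = −61(ω_r−ω_c),  ω_r=0, ω_c=1
Stage 2: ω_s = 1 − (61/31)(0−1) = 92/31
  ⇒ ω_s²/ω_c² = 92/31
Coupling ω_c² = ω_r¹ ⇒ overall = 15/11 × 92/31 = 1380/341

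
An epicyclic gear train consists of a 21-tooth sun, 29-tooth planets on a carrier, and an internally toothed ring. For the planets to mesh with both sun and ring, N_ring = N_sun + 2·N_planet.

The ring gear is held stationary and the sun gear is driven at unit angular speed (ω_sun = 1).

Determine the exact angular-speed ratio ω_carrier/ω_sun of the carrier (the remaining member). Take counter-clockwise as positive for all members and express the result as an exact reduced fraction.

21/100

N_ring = 21 + 2·29 = 79
21(ω_s−ω_c) = −79(ω_r−ω_c),  ω_r=0, ω_s=1
21(1−ω_c) = −79(0−ω_c)  ⇒  100ω_c = 21  ⇒  ω_c = 21/100
ω_c/ω_s = 21/100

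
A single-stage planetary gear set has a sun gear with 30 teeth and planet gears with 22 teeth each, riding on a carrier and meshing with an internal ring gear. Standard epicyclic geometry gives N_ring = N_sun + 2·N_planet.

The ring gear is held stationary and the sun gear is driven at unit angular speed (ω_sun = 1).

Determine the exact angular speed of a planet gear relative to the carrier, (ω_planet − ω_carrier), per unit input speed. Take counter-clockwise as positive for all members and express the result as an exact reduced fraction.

-555/572

N_ring = 30 + 2·22 = 74
30(ω_s−ω_c) = −74(ω_r−ω_c),  ω_r=0, ω_s=1
30(1−ω_c) = −74(0−ω_c)  ⇒  104ω_c = 30  ⇒  ω_c = 15/52
sun–planet: 30·(1−15/52) = −22·(ω_p−ω_c)  ⇒  ω_p−ω_c = −(30/22)·(37/52) = -555/572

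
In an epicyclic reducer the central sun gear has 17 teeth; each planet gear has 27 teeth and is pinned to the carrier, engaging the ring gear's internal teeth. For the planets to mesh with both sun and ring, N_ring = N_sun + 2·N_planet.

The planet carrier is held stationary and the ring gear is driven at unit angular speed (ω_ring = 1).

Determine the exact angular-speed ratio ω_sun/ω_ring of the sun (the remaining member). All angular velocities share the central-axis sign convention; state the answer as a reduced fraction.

N_ring = 17 + 2·27 = 71
17(ω_s−ω_c) = −71(ω_r−ω_c),  ω_c=0, ω_r=1
ω_s = 0 − (71/17)(1−0) = -71/17
ω_s/ω_r = -71/17

-71/17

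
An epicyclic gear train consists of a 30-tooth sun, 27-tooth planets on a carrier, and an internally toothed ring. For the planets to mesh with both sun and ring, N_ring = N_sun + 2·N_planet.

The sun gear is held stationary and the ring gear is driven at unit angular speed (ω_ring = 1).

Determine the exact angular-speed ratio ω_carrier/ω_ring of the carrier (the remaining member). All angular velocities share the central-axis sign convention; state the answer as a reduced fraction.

14/19

N_ring = 30 + 2·27 = 84
30(ω_s−ω_c) = −84(ω_r−ω_c),  ω_s=0, ω_r=1
30(0−ω_c) = −84(1−ω_c)  ⇒  114ω_c = 84  ⇒  ω_c = 14/19
ω_c/ω_r = 14/19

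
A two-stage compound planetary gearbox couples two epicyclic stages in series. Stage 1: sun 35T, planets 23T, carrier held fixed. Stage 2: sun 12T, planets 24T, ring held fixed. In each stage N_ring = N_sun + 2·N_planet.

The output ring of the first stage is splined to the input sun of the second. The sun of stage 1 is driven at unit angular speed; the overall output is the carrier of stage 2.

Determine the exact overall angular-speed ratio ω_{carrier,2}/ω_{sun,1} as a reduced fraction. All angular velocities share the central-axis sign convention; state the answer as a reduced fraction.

Stage 1: N_ring = 35 + 2·23 = 81
Stage 1: 35(ω_s−ω_c) = −81(ω_r−ω_c),  ω_c=0, ω_s=1
Stage 1: ω_r = 0 − (35/81)(1−0) = -35/81
  ⇒ ω_r¹/ω_s¹ = -35/81
Stage 2: N_ring = 12 + 2·24 = 60
Stage 2: 12(ω_s−ω_c) = −60(ω_r−ω_c),  ω_r=0, ω_s=1
Stage 2: 12(1−ω_c) = −60(0−ω_c)  ⇒  72ω_c = 12  ⇒  ω_c = 1/6
  ⇒ ω_c²/ω_s² = 1/6
Coupling ω_s² = ω_r¹ ⇒ overall = -35/81 × 1/6 = -35/486

-35/486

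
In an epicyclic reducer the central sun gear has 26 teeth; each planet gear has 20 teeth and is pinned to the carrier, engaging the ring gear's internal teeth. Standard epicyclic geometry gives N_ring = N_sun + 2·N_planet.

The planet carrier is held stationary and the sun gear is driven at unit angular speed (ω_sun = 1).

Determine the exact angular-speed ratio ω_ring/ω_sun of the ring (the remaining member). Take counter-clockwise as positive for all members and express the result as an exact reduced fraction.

N_ring = 26 + 2·20 = 66
26(ω_s−ω_c) = −66(ω_r−ω_c),  ω_c=0, ω_s=1
ω_r = 0 − (26/66)(1−0) = -13/33
ω_r/ω_s = -13/33

-13/33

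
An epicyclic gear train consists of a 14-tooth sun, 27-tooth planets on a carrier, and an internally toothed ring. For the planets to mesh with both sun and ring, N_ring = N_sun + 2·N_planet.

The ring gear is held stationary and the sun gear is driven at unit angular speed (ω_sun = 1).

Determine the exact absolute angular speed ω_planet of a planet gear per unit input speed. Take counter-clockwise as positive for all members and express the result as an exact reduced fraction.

N_ring = 14 + 2·27 = 68
14(ω_s−ω_c) = −68(ω_r−ω_c),  ω_r=0, ω_s=1
14(1−ω_c) = −68(0−ω_c)  ⇒  82ω_c = 14  ⇒  ω_c = 7/41
sun–planet: 14·(1−7/41) = −27·(ω_p−ω_c)  ⇒  ω_p−ω_c = −(14/27)·(34/41) = -476/1107
ω_p = 7/41 − 476/1107 = -7/27

-7/27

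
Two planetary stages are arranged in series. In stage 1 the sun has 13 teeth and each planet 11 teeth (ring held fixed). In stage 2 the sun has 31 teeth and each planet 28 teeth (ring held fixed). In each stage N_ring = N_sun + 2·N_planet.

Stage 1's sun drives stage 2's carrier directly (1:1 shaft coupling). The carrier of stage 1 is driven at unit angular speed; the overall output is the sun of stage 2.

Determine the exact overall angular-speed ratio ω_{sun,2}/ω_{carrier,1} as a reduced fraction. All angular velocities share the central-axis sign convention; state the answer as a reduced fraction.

Stage 1: N_ring = 13 + 2·11 = 35
Stage 1: 13(ω_s−ω_c) = −35(ω_r−ω_c),  ω_r=0, ω_c=1
Stage 1: ω_s = 1 − (35/13)(0−1) = 48/13
  ⇒ ω_s¹/ω_c¹ = 48/13
Stage 2: N_ring = 31 + 2·28 = 87
Stage 2: 31(ω_s−ω_c) = −87(ω_r−ω_c),  ω_r=0, ω_c=1
Stage 2: ω_s = 1 − (87/31)(0−1) = 118/31
  ⇒ ω_s²/ω_c² = 118/31
Coupling ω_c² = ω_s¹ ⇒ overall = 48/13 × 118/31 = 5664/403

5664/403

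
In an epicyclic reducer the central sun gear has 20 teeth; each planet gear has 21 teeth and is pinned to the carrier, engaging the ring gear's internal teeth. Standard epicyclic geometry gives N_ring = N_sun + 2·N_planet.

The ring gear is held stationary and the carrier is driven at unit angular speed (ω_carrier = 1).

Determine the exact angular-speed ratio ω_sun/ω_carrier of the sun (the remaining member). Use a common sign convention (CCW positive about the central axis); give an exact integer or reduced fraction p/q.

41/10

N_ring = 20 + 2·21 = 62
20(ω_s−ω_c) = −62(ω_r−ω_c),  ω_r=0, ω_c=1
ω_s = 1 − (62/20)(0−1) = 41/10
ω_s/ω_c = 41/10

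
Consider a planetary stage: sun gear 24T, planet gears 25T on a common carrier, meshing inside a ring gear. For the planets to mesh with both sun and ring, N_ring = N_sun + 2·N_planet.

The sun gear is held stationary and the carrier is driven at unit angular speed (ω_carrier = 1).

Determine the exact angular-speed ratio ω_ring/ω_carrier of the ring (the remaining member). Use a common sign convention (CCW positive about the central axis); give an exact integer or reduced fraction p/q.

49/37

N_ring = 24 + 2·25 = 74
24(ω_s−ω_c) = −74(ω_r−ω_c),  ω_s=0, ω_c=1
ω_r = 1 − (24/74)(0−1) = 49/37
ω_r/ω_c = 49/37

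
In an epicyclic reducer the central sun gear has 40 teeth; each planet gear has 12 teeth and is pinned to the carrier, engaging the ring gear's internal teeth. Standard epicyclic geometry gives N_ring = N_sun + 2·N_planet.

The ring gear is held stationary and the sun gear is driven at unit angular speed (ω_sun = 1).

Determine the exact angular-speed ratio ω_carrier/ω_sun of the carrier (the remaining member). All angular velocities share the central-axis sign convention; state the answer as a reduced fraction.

5/13

N_ring = 40 + 2·12 = 64
40(ω_s−ω_c) = −64(ω_r−ω_c),  ω_r=0, ω_s=1
40(1−ω_c) = −64(0−ω_c)  ⇒  104ω_c = 40  ⇒  ω_c = 5/13
ω_c/ω_s = 5/13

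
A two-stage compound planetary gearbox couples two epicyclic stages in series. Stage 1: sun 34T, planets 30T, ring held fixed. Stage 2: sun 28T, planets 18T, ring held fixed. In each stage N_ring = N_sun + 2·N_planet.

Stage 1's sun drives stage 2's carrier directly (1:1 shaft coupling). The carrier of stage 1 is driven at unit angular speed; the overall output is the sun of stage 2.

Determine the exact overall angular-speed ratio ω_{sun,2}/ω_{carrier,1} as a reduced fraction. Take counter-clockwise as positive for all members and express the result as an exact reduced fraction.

1472/119

Stage 1: N_ring = 34 + 2·30 = 94
Stage 1: 34(ω_s−ω_c) = −94(ω_r−ω_c),  ω_r=0, ω_c=1
Stage 1: ω_s = 1 − (94/34)(0−1) = 64/17
  ⇒ ω_s¹/ω_c¹ = 64/17
Stage 2: N_ring = 28 + 2·18 = 64
Stage 2: 28(ω_s−ω_c) = −64(ω_r−ω_c),  ω_r=0, ω_c=1
Stage 2: ω_s = 1 − (64/28)(0−1) = 23/7
  ⇒ ω_s²/ω_c² = 23/7
Coupling ω_c² = ω_s¹ ⇒ overall = 64/17 × 23/7 = 1472/119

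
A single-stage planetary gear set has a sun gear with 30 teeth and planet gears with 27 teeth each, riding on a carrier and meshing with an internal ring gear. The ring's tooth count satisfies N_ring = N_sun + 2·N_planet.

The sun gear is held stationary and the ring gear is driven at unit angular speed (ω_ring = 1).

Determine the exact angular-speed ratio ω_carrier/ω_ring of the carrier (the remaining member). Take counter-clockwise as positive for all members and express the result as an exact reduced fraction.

N_ring = 30 + 2·27 = 84
30(ω_s−ω_c) = −84(ω_r−ω_c),  ω_s=0, ω_r=1
30(0−ω_c) = −84(1−ω_c)  ⇒  114ω_c = 84  ⇒  ω_c = 14/19
ω_c/ω_r = 14/19

14/19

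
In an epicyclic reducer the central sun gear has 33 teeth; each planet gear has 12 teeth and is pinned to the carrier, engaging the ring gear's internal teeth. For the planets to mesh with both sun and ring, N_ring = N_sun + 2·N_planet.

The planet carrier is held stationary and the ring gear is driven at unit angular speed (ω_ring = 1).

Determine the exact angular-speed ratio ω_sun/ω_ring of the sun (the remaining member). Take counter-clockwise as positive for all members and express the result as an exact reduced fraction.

N_ring = 33 + 2·12 = 57
33(ω_s−ω_c) = −57(ω_r−ω_c),  ω_c=0, ω_r=1
ω_s = 0 − (57/33)(1−0) = -19/11
ω_s/ω_r = -19/11

-19/11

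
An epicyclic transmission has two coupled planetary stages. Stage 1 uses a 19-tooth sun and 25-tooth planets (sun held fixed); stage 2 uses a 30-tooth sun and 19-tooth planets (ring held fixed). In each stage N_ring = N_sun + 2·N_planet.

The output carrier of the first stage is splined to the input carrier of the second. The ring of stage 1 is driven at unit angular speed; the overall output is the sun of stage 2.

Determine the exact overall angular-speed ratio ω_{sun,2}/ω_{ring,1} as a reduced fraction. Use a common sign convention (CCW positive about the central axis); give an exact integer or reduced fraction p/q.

1127/440

Stage 1: N_ring = 19 + 2·25 = 69
Stage 1: 19(ω_s−ω_c) = −69(ω_r−ω_c),  ω_s=0, ω_r=1
Stage 1: 19(0−ω_c) = −69(1−ω_c)  ⇒  88ω_c = 69  ⇒  ω_c = 69/88
  ⇒ ω_c¹/ω_r¹ = 69/88
Stage 2: N_ring = 30 + 2·19 = 68
Stage 2: 30(ω_s−ω_c) = −68(ω_r−ω_c),  ω_r=0, ω_c=1
Stage 2: ω_s = 1 − (68/30)(0−1) = 49/15
  ⇒ ω_s²/ω_c² = 49/15
Coupling ω_c² = ω_c¹ ⇒ overall = 69/88 × 49/15 = 1127/440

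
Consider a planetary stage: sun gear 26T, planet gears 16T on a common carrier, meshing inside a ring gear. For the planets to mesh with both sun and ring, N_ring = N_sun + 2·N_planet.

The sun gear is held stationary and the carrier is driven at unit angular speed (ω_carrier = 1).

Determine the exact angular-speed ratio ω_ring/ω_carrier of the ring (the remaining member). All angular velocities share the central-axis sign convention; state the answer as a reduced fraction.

N_ring = 26 + 2·16 = 58
26(ω_s−ω_c) = −58(ω_r−ω_c),  ω_s=0, ω_c=1
ω_r = 1 − (26/58)(0−1) = 42/29
ω_r/ω_c = 42/29

42/29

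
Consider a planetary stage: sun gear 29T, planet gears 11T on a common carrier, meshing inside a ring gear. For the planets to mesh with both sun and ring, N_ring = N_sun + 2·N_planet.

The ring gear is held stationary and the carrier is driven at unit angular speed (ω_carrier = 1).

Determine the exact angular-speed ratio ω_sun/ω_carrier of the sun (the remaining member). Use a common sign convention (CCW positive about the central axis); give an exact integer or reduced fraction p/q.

80/29

N_ring = 29 + 2·11 = 51
29(ω_s−ω_c) = −51(ω_r−ω_c),  ω_r=0, ω_c=1
ω_s = 1 − (51/29)(0−1) = 80/29
ω_s/ω_c = 80/29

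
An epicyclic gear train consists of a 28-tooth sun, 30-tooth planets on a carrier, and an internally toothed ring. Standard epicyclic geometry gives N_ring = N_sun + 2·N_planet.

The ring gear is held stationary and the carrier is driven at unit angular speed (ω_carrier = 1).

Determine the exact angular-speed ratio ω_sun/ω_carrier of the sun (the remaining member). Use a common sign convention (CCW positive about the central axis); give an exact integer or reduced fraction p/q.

N_ring = 28 + 2·30 = 88
28(ω_s−ω_c) = −88(ω_r−ω_c),  ω_r=0, ω_c=1
ω_s = 1 − (88/28)(0−1) = 29/7
ω_s/ω_c = 29/7

29/7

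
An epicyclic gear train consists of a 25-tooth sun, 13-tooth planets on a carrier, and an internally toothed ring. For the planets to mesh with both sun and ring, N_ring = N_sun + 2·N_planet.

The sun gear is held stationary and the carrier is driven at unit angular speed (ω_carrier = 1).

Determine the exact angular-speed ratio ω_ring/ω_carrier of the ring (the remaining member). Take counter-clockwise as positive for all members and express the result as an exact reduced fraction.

76/51

N_ring = 25 + 2·13 = 51
25(ω_s−ω_c) = −51(ω_r−ω_c),  ω_s=0, ω_c=1
ω_r = 1 − (25/51)(0−1) = 76/51
ω_r/ω_c = 76/51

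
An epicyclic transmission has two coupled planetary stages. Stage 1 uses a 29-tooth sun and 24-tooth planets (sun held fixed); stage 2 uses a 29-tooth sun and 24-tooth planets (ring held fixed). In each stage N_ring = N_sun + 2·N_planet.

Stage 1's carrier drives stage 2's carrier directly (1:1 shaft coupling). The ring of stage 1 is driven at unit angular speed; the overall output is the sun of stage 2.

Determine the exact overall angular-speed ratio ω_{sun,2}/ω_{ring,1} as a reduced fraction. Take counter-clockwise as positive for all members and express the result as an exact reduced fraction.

77/29

Stage 1: N_ring = 29 + 2·24 = 77
Stage 1: 29(ω_s−ω_c) = −77(ω_r−ω_c),  ω_s=0, ω_r=1
Stage 1: 29(0−ω_c) = −77(1−ω_c)  ⇒  106ω_c = 77  ⇒  ω_c = 77/106
  ⇒ ω_c¹/ω_r¹ = 77/106
Stage 2: N_ring = 29 + 2·24 = 77
Stage 2: 29(ω_s−ω_c) = −77(ω_r−ω_c),  ω_r=0, ω_c=1
Stage 2: ω_s = 1 − (77/29)(0−1) = 106/29
  ⇒ ω_s²/ω_c² = 106/29
Coupling ω_c² = ω_c¹ ⇒ overall = 77/106 × 106/29 = 77/29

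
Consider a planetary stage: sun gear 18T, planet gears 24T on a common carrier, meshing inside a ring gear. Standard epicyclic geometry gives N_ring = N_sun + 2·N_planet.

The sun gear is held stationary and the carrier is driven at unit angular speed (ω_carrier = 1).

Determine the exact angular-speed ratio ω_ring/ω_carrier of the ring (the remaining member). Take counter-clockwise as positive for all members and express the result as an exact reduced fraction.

N_ring = 18 + 2·24 = 66
18(ω_s−ω_c) = −66(ω_r−ω_c),  ω_s=0, ω_c=1
ω_r = 1 − (18/66)(0−1) = 14/11
ω_r/ω_c = 14/11

14/11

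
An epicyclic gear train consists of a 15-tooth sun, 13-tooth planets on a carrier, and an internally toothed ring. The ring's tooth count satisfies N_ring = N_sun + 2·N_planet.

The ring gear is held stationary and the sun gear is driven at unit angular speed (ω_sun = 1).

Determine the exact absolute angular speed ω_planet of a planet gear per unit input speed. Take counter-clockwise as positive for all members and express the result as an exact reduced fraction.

N_ring = 15 + 2·13 = 41
15(ω_s−ω_c) = −41(ω_r−ω_c),  ω_r=0, ω_s=1
15(1−ω_c) = −41(0−ω_c)  ⇒  56ω_c = 15  ⇒  ω_c = 15/56
sun–planet: 15·(1−15/56) = −13·(ω_p−ω_c)  ⇒  ω_p−ω_c = −(15/13)·(41/56) = -615/728
ω_p = 15/56 − 615/728 = -15/26

-15/26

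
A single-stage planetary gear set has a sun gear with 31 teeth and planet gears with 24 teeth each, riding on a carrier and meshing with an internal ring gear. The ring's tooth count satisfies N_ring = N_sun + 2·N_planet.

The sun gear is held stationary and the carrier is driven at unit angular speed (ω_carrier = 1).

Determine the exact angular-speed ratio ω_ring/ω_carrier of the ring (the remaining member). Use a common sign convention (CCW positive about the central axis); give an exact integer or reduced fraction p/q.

110/79

N_ring = 31 + 2·24 = 79
31(ω_s−ω_c) = −79(ω_r−ω_c),  ω_s=0, ω_c=1
ω_r = 1 − (31/79)(0−1) = 110/79
ω_r/ω_c = 110/79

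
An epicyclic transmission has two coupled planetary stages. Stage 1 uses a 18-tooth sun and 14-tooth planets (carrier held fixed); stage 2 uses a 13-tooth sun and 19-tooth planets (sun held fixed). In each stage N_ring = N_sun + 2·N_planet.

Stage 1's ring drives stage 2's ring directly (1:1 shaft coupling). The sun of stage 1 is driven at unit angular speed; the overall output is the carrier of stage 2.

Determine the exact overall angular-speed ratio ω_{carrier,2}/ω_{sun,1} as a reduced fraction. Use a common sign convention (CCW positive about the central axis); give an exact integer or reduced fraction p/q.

Stage 1: N_ring = 18 + 2·14 = 46
Stage 1: 18(ω_s−ω_c) = −46(ω_r−ω_c),  ω_c=0, ω_s=1
Stage 1: ω_r = 0 − (18/46)(1−0) = -9/23
  ⇒ ω_r¹/ω_s¹ = -9/23
Stage 2: N_ring = 13 + 2·19 = 51
Stage 2: 13(ω_s−ω_c) = −51(ω_r−ω_c),  ω_s=0, ω_r=1
Stage 2: 13(0−ω_c) = −51(1−ω_c)  ⇒  64ω_c = 51  ⇒  ω_c = 51/64
  ⇒ ω_c²/ω_r² = 51/64
Coupling ω_r² = ω_r¹ ⇒ overall = -9/23 × 51/64 = -459/1472

-459/1472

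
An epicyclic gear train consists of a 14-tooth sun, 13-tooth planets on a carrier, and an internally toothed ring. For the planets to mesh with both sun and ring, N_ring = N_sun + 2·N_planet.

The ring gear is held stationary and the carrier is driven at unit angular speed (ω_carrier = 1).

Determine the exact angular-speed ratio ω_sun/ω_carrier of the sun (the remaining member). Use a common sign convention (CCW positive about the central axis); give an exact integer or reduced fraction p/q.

27/7

N_ring = 14 + 2·13 = 40
14(ω_s−ω_c) = −40(ω_r−ω_c),  ω_r=0, ω_c=1
ω_s = 1 − (40/14)(0−1) = 27/7
ω_s/ω_c = 27/7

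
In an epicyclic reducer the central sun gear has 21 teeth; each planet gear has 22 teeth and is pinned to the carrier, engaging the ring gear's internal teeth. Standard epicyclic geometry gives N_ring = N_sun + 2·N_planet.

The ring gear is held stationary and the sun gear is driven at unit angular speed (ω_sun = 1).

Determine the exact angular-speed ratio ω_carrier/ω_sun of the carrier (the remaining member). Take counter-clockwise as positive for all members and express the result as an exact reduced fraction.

N_ring = 21 + 2·22 = 65
21(ω_s−ω_c) = −65(ω_r−ω_c),  ω_r=0, ω_s=1
21(1−ω_c) = −65(0−ω_c)  ⇒  86ω_c = 21  ⇒  ω_c = 21/86
ω_c/ω_s = 21/86

21/86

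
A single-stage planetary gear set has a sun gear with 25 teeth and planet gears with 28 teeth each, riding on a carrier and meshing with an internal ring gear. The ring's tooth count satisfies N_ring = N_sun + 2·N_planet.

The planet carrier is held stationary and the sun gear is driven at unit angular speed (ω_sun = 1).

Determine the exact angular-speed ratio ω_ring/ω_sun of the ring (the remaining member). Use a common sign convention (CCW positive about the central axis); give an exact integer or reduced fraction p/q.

N_ring = 25 + 2·28 = 81
25(ω_s−ω_c) = −81(ω_r−ω_c),  ω_c=0, ω_s=1
ω_r = 0 − (25/81)(1−0) = -25/81
ω_r/ω_s = -25/81

-25/81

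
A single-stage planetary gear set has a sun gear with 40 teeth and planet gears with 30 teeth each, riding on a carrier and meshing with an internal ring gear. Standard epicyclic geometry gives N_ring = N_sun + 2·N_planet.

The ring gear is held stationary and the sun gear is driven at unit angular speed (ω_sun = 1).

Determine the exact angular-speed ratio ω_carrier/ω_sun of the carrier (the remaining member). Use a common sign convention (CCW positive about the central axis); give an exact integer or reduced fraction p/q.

N_ring = 40 + 2·30 = 100
40(ω_s−ω_c) = −100(ω_r−ω_c),  ω_r=0, ω_s=1
40(1−ω_c) = −100(0−ω_c)  ⇒  140ω_c = 40  ⇒  ω_c = 2/7
ω_c/ω_s = 2/7

2/7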